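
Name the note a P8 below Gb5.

An octave keeps the letter name G, an octave down from G.
A perfect octave is 12 semitones; 12 semitones down from Gb5 gives Gb4.

Gb4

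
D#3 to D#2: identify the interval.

perfect octave

Descending from D#3 to D#2 is the same interval as ascending D#2 to D#3.
D to D is the same letter name, plus an octave: an octave.
D#2 to D#3 is 12 semitones, matching the perfect octave exactly, so the quality is perfect.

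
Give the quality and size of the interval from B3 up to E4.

B to E spans four letter names (B-C-D-E) — that makes it a fourth of some quality.
Counting semitones, B3→E4 is 5, which is the perfect fourth.

perfect fourth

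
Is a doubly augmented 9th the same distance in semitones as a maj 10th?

Yes

A doubly augmented ninth spans 16 semitones, and a major tenth also spans 16 semitones — they're enharmonic.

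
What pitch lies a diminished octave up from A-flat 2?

A-double-flat 3

The letter stays A (same as the start), shifted an octave up.
Moving 11 semitones up from Ab2 (the size of a diminished octave) reaches Abb3.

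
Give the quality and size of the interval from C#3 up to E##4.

A10

C to E spans three letter names (C-D-E), plus an octave — that makes it a tenth of some quality.
A major tenth would be 16 semitones; C#3 to E##4 is 17, one semitone wider, so the interval is augmented.
(Equivalently, a compound augmented third: an augmented third plus an octave.)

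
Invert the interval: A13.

diminished third

First reduce the compound augmented thirteenth to its simple form, an augmented sixth.
Interval numbers invert to sum to nine: 6 + 3 = 9, so a sixth inverts to a third.
And augmented becomes diminished under inversion, so we get a diminished third.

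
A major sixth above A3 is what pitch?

Counting six letter names up from A lands on F.
A major sixth is 9 semitones; 9 semitones up from A3 gives F#4.

F#4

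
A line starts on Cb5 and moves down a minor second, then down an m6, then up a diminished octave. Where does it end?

A minor second down from Cb5 is Bb4.
A minor sixth down from Bb4 is D4.
A diminished octave up from D4 is Db5.

Db5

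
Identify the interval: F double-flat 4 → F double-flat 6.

F to F is the same letter name, plus 2 octaves: a fifteenth.
Fbb4 to Fbb6 is 24 semitones, matching the perfect fifteenth exactly, so the quality is perfect.
(Equivalently, a compound perfect octave: a perfect octave plus an octave.)

perfect fifteenth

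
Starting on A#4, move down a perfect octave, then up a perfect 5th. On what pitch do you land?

E#4

A#4 down a perfect octave → A#3 (12 semitones).
Up a perfect fifth from A#3: E#4 (7 semitones up).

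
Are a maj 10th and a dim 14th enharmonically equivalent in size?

16 semitones (major tenth) vs 21 semitones (diminished fourteenth): not equal.

No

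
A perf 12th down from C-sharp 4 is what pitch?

The twelfth's letter: C down five letter names plus an octave → F.
A perfect twelfth spans 19 semitones, so from C#4 the target pitch is F#2.

F-sharp 2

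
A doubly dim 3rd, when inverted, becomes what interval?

AA6

The rule of nine gives the new number: 9 − 3 = 6, so a third becomes a sixth.
Quality inverts too: doubly diminished becomes doubly augmented. That makes the inversion a doubly augmented sixth.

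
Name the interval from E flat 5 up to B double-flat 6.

diminished twelfth

E to B spans five letter names (E-F-G-A-B), plus an octave, so the interval is some kind of twelfth.
The perfect twelfth is 19 semitones; here we have 18, one semitone narrower: diminished.
(Equivalently, a compound diminished fifth: a diminished fifth plus an octave.)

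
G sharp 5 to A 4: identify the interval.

Descending from G#5 to A4 is the same interval as ascending A4 to G#5.
A to G spans seven letter names (A-B-C-D-E-F-G) — that makes it a seventh of some quality.
The major seventh spans 11 semitones, and A4 to G#5 is exactly 11 semitones — so this is a major seventh.

major seventh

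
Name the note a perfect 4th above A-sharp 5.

D-sharp 6

The fourth takes the letter from A up to D.
A perfect fourth is 5 semitones; 5 semitones up from A#5 gives D#6.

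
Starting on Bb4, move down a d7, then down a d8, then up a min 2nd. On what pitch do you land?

D#3

A diminished seventh down from Bb4 is C#4.
C#4 down a diminished octave → C##3 (11 semitones).
Up a minor second from C##3: D#3 (1 semitone up).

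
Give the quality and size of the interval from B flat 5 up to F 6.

B to F spans five letter names (B-C-D-E-F): a fifth.
The perfect fifth spans 7 semitones, and Bb5 to F6 is exactly 7 semitones — so this is a perfect fifth.

perfect 5th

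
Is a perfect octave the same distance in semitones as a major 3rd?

A perfect octave is 12 semitones but a major third is 4 semitones — different sizes.

No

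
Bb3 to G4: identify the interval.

B to G spans six letter names (B-C-D-E-F-G): a sixth.
The major sixth spans 9 semitones, and Bb3 to G4 is exactly 9 semitones — so this is a major sixth.

major 6th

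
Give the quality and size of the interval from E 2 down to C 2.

Descending from E2 to C2 is the same interval as ascending C2 to E2.
C to E spans three letter names (C-D-E): a third.
C2 to E2 is 4 semitones, matching the major third exactly, so the quality is major.

major 3rd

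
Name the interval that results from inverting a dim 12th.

augmented fourth

First reduce the compound diminished twelfth to its simple form, a diminished fifth.
The rule of nine gives the new number: 9 − 5 = 4, so a fifth becomes a fourth.
The quality also flips — diminished becomes augmented — giving an augmented fourth.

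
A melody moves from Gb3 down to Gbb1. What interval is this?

A15

Descending from Gb3 to Gbb1 is the same interval as ascending Gbb1 to Gb3.
G to G is the same letter name, plus 2 octaves — that makes it a fifteenth of some quality.
Gbb1 to Gb3 spans 25 semitones — one semitone wider than the perfect fifteenth (24) — giving an augmented fifteenth.
(Equivalently, a compound augmented octave: an augmented octave plus an octave.)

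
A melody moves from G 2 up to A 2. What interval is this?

major second

G to A spans two letter names (G-A), so the interval is some kind of second.
The major second spans 2 semitones, and G2 to A2 is exactly 2 semitones — so this is a major second.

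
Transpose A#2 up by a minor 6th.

The sixth takes the letter from A up to F.
A minor sixth spans 8 semitones, so from A#2 the target pitch is F#3.

F#3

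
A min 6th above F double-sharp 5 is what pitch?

Counting six letter names up from F lands on D.
A minor sixth spans 8 semitones, so from F##5 the target pitch is D#6.

D sharp 6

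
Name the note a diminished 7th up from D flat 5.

C double-flat 6

Seven letter names up from D: C.
A diminished seventh spans 9 semitones, so from Db5 the target pitch is Cbb6.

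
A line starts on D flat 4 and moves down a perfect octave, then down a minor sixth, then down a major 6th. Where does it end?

A flat 1

Db4 down a perfect octave → Db3 (12 semitones).
A minor sixth down from Db3 is F2.
F2 down a major sixth → Ab1 (9 semitones).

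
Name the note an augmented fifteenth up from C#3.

A fifteenth keeps the letter name C, two octaves up from C.
Moving 25 semitones up from C#3 (the size of an augmented fifteenth) reaches C##5.

C##5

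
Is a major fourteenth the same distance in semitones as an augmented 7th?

No

A major fourteenth is 23 semitones but an augmented seventh is 12 semitones — different sizes.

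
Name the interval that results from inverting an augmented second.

diminished 7th

Inverted interval numbers add to nine, so a second pairs with a seventh (2 + 7 = 9).
The quality also flips — augmented becomes diminished — giving a diminished seventh.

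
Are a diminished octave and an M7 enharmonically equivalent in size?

Both span 11 semitones: a diminished octave and a major seventh are the same chromatic distance.

Yes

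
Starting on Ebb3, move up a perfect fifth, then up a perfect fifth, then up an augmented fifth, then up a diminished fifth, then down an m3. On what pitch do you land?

Eb5

Ebb3 up a perfect fifth → Bbb3 (7 semitones).
A perfect fifth up from Bbb3 is Fb4.
An augmented fifth up from Fb4 is C5.
A diminished fifth up from C5 is Gb5.
A minor third down from Gb5 is Eb5.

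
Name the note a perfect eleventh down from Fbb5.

Cbb4

The eleventh's letter: F down four letter names plus an octave → C.
Moving 17 semitones down from Fbb5 (the size of a perfect eleventh) reaches Cbb4.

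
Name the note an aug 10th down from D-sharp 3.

B-flat 1

Three letters down from D (plus an octave) reaches B.
An augmented tenth is 17 semitones; 17 semitones down from D#3 gives Bb1.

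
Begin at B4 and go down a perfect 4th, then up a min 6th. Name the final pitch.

Down a perfect fourth from B4: F#4 (5 semitones down).
Up a minor sixth from F#4: D5 (8 semitones up).

D5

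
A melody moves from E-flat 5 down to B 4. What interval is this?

Descending from Eb5 to B4 is the same interval as ascending B4 to Eb5.
B to E spans four letter names (B-C-D-E): a fourth.
The perfect fourth is 5 semitones; here we have 4, one semitone narrower: diminished.

d4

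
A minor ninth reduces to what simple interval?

minor second

Subtracting seven from the interval number removes an octave: 9 − 7 = 2.
So a minor ninth is an octave plus a minor second. The quality is unchanged.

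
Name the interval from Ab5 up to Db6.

perfect 4th

A to D spans four letter names (A-B-C-D): a fourth.
Ab5 to Db6 is 5 semitones, matching the perfect fourth exactly, so the quality is perfect.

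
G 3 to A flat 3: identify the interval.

m2

G to A spans two letter names (G-A) — that makes it a second of some quality.
G3 to Ab3 is 1 semitone, a half step short of the major second (2), so this is minor.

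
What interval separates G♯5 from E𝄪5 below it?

Descending from G#5 to E##5 is the same interval as ascending E##5 to G#5.
E to G spans three letter names (E-F-G) — that makes it a third of some quality.
E##5 to G#5 spans 2 semitones — two semitones narrower than the major third (4) — giving a diminished third.

diminished 3rd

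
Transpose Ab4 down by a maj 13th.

Cb3

The thirteenth's letter: A down six letter names plus an octave → C.
Moving 21 semitones down from Ab4 (the size of a major thirteenth) reaches Cb3.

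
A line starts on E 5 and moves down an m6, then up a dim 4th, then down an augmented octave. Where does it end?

E5 down a minor sixth → G#4 (8 semitones).
A diminished fourth up from G#4 is C5.
An augmented octave down from C5 is Cb4.

C flat 4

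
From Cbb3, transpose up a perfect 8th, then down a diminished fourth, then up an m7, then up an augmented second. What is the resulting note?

G4

Cbb3 up a perfect octave → Cbb4 (12 semitones).
Down a diminished fourth from Cbb4: Gb3 (4 semitones down).
A minor seventh up from Gb3 is Fb4.
Up an augmented second from Fb4: G4 (3 semitones up).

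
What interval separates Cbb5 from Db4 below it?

d7

Descending from Cbb5 to Db4 is the same interval as ascending Db4 to Cbb5.
D to C spans seven letter names (D-E-F-G-A-B-C) — that makes it a seventh of some quality.
Db4 to Cbb5 spans 9 semitones — two semitones narrower than the major seventh (11) — giving a diminished seventh.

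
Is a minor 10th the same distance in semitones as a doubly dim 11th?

A minor tenth spans 15 semitones, and a doubly diminished eleventh also spans 15 semitones — they're enharmonic.

Yes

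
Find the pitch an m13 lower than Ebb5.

Gb3

Six letters down from E (plus an octave) reaches G.
A minor thirteenth is 20 semitones; 20 semitones down from Ebb5 gives Gb3.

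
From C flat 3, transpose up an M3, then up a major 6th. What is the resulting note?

C 4

Up a major third from Cb3: Eb3 (4 semitones up).
A major sixth up from Eb3 is C4.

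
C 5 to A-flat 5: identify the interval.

C to A spans six letter names (C-D-E-F-G-A): a sixth.
A major sixth would be 9 semitones, but C5 to Ab5 is 8 — one semitone narrower, making it a minor sixth.

minor 6th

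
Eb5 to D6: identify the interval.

M7

E to D spans seven letter names (E-F-G-A-B-C-D) — that makes it a seventh of some quality.
The major seventh spans 11 semitones, and Eb5 to D6 is exactly 11 semitones — so this is a major seventh.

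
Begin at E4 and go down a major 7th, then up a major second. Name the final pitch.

G3

A major seventh down from E4 is F3.
A major second up from F3 is G3.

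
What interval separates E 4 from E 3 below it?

Descending from E4 to E3 is the same interval as ascending E3 to E4.
E to E is the same letter name, plus an octave: an octave.
Counting semitones, E3→E4 is 12, which is the perfect octave.

perfect 8th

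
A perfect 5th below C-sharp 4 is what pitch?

Five letter names down from C: F.
Moving 7 semitones down from C#4 (the size of a perfect fifth) reaches F#3.

F-sharp 3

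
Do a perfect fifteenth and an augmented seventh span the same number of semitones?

No

24 semitones (perfect fifteenth) vs 12 semitones (augmented seventh): not equal.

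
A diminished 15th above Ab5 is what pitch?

For a fifteenth the letter name doesn't change: still A, two octaves up.
A diminished fifteenth spans 23 semitones, so from Ab5 the target pitch is Abb7.

Abb7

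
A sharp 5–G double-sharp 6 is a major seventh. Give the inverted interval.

minor second

The rule of nine gives the new number: 9 − 7 = 2, so a seventh becomes a second.
And major becomes minor under inversion, so we get a minor second.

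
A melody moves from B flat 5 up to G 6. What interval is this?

B to G spans six letter names (B-C-D-E-F-G): a sixth.
Counting semitones, Bb5→G6 is 9, which is the major sixth.

M6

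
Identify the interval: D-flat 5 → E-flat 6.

D to E spans two letter names (D-E), plus an octave: a ninth.
Db5 to Eb6 is 14 semitones, matching the major ninth exactly, so the quality is major.
(Equivalently, a compound major second: a major second plus an octave.)

major ninth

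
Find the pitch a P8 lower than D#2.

D#1

The letter stays D (same as the start), shifted an octave down.
A perfect octave is 12 semitones; 12 semitones down from D#2 gives D#1.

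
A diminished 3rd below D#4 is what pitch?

B##3

Counting three letter names down from D lands on B.
A diminished third spans 2 semitones, so from D#4 the target pitch is B##3.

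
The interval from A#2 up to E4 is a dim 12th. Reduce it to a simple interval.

diminished fifth

Subtracting seven from the interval number removes an octave: 12 − 7 = 5.
Quality carries through unchanged, so the simple form is a diminished fifth.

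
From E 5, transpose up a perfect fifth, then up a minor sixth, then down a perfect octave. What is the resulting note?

A perfect fifth up from E5 is B5.
Up a minor sixth from B5: G6 (8 semitones up).
G6 down a perfect octave → G5 (12 semitones).

G 5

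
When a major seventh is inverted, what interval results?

minor 2nd

The rule of nine gives the new number: 9 − 7 = 2, so a seventh becomes a second.
And major becomes minor under inversion, so we get a minor second.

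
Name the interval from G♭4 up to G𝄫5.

G to G is the same letter name, plus an octave: an octave.
The perfect octave is 12 semitones; here we have 11, one semitone narrower: diminished.

diminished octave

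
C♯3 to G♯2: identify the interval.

Descending from C#3 to G#2 is the same interval as ascending G#2 to C#3.
G to C spans four letter names (G-A-B-C): a fourth.
G#2 to C#3 is 5 semitones, matching the perfect fourth exactly, so the quality is perfect.

perfect 4th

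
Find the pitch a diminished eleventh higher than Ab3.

Dbb5

The eleventh's letter: A up four letter names plus an octave → D.
A diminished eleventh spans 16 semitones, so from Ab3 the target pitch is Dbb5.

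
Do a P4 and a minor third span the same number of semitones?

No

A perfect fourth is 5 semitones but a minor third is 3 semitones — different sizes.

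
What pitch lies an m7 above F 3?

E flat 4

Seven letter names up from F: E.
Moving 10 semitones up from F3 (the size of a minor seventh) reaches Eb4.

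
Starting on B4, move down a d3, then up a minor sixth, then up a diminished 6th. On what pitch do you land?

C6

B4 down a diminished third → G##4 (2 semitones).
Up a minor sixth from G##4: E#5 (8 semitones up).
Up a diminished sixth from E#5: C6 (7 semitones up).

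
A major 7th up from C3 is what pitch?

B3

Counting seven letter names up from C lands on B.
A major seventh is 11 semitones; 11 semitones up from C3 gives B3.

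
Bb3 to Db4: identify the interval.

minor 3rd

B to D spans three letter names (B-C-D), so the interval is some kind of third.
Bb3 to Db4 is 3 semitones, a half step short of the major third (4), so this is minor.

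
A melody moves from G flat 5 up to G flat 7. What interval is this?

P15

G to G is the same letter name, plus 2 octaves, so the interval is some kind of fifteenth.
The perfect fifteenth spans 24 semitones, and Gb5 to Gb7 is exactly 24 semitones — so this is a perfect fifteenth.
(Equivalently, a compound perfect octave: a perfect octave plus an octave.)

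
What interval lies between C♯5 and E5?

C to E spans three letter names (C-D-E), so the interval is some kind of third.
C#5 to E5 is 3 semitones, a half step short of the major third (4), so this is minor.

minor third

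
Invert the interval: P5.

Interval numbers invert to sum to nine: 5 + 4 = 9, so a fifth inverts to a fourth.
Quality inverts too: perfect stays perfect. That makes the inversion a perfect fourth.

P4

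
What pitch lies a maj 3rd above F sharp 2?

The third takes the letter from F up to A.
Moving 4 semitones up from F#2 (the size of a major third) reaches A#2.

A sharp 2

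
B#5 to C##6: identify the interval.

major 2nd

B to C spans two letter names (B-C), so the interval is some kind of second.
The major second spans 2 semitones, and B#5 to C##6 is exactly 2 semitones — so this is a major second.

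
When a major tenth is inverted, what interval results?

First reduce the compound major tenth to its simple form, a major third.
Inverted interval numbers add to nine, so a third pairs with a sixth (3 + 6 = 9).
Quality inverts too: major becomes minor. That makes the inversion a minor sixth.

minor sixth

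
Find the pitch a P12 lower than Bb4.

The twelfth's letter: B down five letter names plus an octave → E.
A perfect twelfth is 19 semitones; 19 semitones down from Bb4 gives Eb3.

Eb3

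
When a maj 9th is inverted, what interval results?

First reduce the compound major ninth to its simple form, a major second.
The rule of nine gives the new number: 9 − 2 = 7, so a second becomes a seventh.
Quality inverts too: major becomes minor. That makes the inversion a minor seventh.

minor 7th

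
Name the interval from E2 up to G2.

E to G spans three letter names (E-F-G), so the interval is some kind of third.
A major third would be 4 semitones, but E2 to G2 is 3 — one semitone narrower, making it a minor third.

m3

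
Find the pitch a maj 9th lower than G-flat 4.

F-flat 3

The ninth's letter: G down two letter names plus an octave → F.
A major ninth spans 14 semitones, so from Gb4 the target pitch is Fb3.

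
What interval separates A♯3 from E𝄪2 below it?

Descending from A#3 to E##2 is the same interval as ascending E##2 to A#3.
E to A spans four letter names (E-F-G-A), plus an octave — that makes it an eleventh of some quality.
The perfect eleventh is 17 semitones; here we have 16, one semitone narrower: diminished.
(Equivalently, a compound diminished fourth: a diminished fourth plus an octave.)

diminished 11th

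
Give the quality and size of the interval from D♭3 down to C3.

minor second

Descending from Db3 to C3 is the same interval as ascending C3 to Db3.
C to D spans two letter names (C-D), so the interval is some kind of second.
At 1 semitone, C3→Db3 falls one short of a major second: minor.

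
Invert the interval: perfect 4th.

The rule of nine gives the new number: 9 − 4 = 5, so a fourth becomes a fifth.
And perfect stays perfect under inversion, so we get a perfect fifth.

perfect 5th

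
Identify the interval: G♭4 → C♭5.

perfect fourth

G to C spans four letter names (G-A-B-C), so the interval is some kind of fourth.
Counting semitones, Gb4→Cb5 is 5, which is the perfect fourth.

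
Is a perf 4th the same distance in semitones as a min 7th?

5 semitones (perfect fourth) vs 10 semitones (minor seventh): not equal.

No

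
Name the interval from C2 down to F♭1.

Descending from C2 to Fb1 is the same interval as ascending Fb1 to C2.
F to C spans five letter names (F-G-A-B-C): a fifth.
Fb1 to C2 spans 8 semitones — one semitone wider than the perfect fifth (7) — giving an augmented fifth.

augmented fifth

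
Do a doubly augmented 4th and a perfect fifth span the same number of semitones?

Yes

A doubly augmented fourth = 7 semitones = a perfect fifth; enharmonically equal.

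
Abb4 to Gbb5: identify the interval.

A to G spans seven letter names (A-B-C-D-E-F-G) — that makes it a seventh of some quality.
At 10 semitones, Abb4→Gbb5 falls one short of a major seventh: minor.

m7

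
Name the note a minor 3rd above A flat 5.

Three letter names up from A: C.
A minor third spans 3 semitones, so from Ab5 the target pitch is Cb6.

C flat 6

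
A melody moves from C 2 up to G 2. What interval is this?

C to G spans five letter names (C-D-E-F-G) — that makes it a fifth of some quality.
Counting semitones, C2→G2 is 7, which is the perfect fifth.

perfect 5th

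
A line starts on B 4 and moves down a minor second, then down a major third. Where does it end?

F sharp 4

B4 down a minor second → A#4 (1 semitone).
A major third down from A#4 is F#4.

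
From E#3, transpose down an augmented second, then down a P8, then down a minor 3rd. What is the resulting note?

B1

Down an augmented second from E#3: D3 (3 semitones down).
D3 down a perfect octave → D2 (12 semitones).
D2 down a minor third → B1 (3 semitones).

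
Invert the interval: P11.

perfect 5th

First reduce the compound perfect eleventh to its simple form, a perfect fourth.
The rule of nine gives the new number: 9 − 4 = 5, so a fourth becomes a fifth.
The quality also flips — perfect stays perfect — giving a perfect fifth.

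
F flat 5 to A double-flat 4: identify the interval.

Descending from Fb5 to Abb4 is the same interval as ascending Abb4 to Fb5.
A to F spans six letter names (A-B-C-D-E-F), so the interval is some kind of sixth.
The major sixth spans 9 semitones, and Abb4 to Fb5 is exactly 9 semitones — so this is a major sixth.

major sixth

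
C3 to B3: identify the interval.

major seventh

C to B spans seven letter names (C-D-E-F-G-A-B): a seventh.
Counting semitones, C3→B3 is 11, which is the major seventh.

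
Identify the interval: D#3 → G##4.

augmented eleventh

D to G spans four letter names (D-E-F-G), plus an octave: an eleventh.
The perfect eleventh is 17 semitones; here we have 18, one semitone wider: augmented.
(Equivalently, a compound augmented fourth: an augmented fourth plus an octave.)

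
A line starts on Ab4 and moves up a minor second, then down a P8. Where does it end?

Up a minor second from Ab4: Bbb4 (1 semitone up).
Bbb4 down a perfect octave → Bbb3 (12 semitones).

Bbb3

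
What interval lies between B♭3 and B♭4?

B to B is the same letter name, plus an octave: an octave.
The perfect octave spans 12 semitones, and Bb3 to Bb4 is exactly 12 semitones — so this is a perfect octave.

perfect octave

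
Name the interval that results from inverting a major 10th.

First reduce the compound major tenth to its simple form, a major third.
The rule of nine gives the new number: 9 − 3 = 6, so a third becomes a sixth.
The quality also flips — major becomes minor — giving a minor sixth.

minor sixth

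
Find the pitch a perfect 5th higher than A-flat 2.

Five letter names up from A: E.
A perfect fifth spans 7 semitones, so from Ab2 the target pitch is Eb3.

E-flat 3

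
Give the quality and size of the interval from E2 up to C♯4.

E to C spans six letter names (E-F-G-A-B-C), plus an octave, so the interval is some kind of thirteenth.
The major thirteenth spans 21 semitones, and E2 to C#4 is exactly 21 semitones — so this is a major thirteenth.
(Equivalently, a compound major sixth: a major sixth plus an octave.)

M13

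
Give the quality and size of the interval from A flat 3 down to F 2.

Descending from Ab3 to F2 is the same interval as ascending F2 to Ab3.
F to A spans three letter names (F-G-A), plus an octave — that makes it a tenth of some quality.
F2 to Ab3 is 15 semitones, a half step short of the major tenth (16), so this is minor.
(Equivalently, a compound minor third: a minor third plus an octave.)

minor 10th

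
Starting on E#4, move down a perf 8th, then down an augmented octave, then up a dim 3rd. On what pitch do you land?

Gb2

E#4 down a perfect octave → E#3 (12 semitones).
An augmented octave down from E#3 is E2.
E2 up a diminished third → Gb2 (2 semitones).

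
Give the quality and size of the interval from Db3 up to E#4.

D to E spans two letter names (D-E), plus an octave, so the interval is some kind of ninth.
Db3 to E#4 spans 16 semitones — two semitones wider than the major ninth (14) — giving a doubly augmented ninth.
(Equivalently, a compound doubly augmented second: a doubly augmented second plus an octave.)

doubly augmented 9th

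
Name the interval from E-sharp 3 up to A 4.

E to A spans four letter names (E-F-G-A), plus an octave: an eleventh.
The perfect eleventh is 17 semitones; here we have 16, one semitone narrower: diminished.
(Equivalently, a compound diminished fourth: a diminished fourth plus an octave.)

diminished eleventh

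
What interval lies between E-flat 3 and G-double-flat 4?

diminished tenth

E to G spans three letter names (E-F-G), plus an octave, so the interval is some kind of tenth.
A major tenth would be 16 semitones; Eb3 to Gbb4 is 14, two semitones narrower, so the interval is diminished.
(Equivalently, a compound diminished third: a diminished third plus an octave.)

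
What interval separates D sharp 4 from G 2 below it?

augmented twelfth

Descending from D#4 to G2 is the same interval as ascending G2 to D#4.
G to D spans five letter names (G-A-B-C-D), plus an octave: a twelfth.
G2 to D#4 spans 20 semitones — one semitone wider than the perfect twelfth (19) — giving an augmented twelfth.
(Equivalently, a compound augmented fifth: an augmented fifth plus an octave.)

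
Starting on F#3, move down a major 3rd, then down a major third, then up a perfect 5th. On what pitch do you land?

F3

F#3 down a major third → D3 (4 semitones).
Down a major third from D3: Bb2 (4 semitones down).
A perfect fifth up from Bb2 is F3.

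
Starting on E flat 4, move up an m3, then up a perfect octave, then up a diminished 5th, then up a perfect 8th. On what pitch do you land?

Up a minor third from Eb4: Gb4 (3 semitones up).
A perfect octave up from Gb4 is Gb5.
A diminished fifth up from Gb5 is Dbb6.
Dbb6 up a perfect octave → Dbb7 (12 semitones).

D double-flat 7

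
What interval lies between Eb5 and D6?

E to D spans seven letter names (E-F-G-A-B-C-D): a seventh.
The major seventh spans 11 semitones, and Eb5 to D6 is exactly 11 semitones — so this is a major seventh.

major 7th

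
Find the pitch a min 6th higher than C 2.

Counting six letter names up from C lands on A.
Moving 8 semitones up from C2 (the size of a minor sixth) reaches Ab2.

A-flat 2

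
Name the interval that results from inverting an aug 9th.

diminished seventh

First reduce the compound augmented ninth to its simple form, an augmented second.
Inverted interval numbers add to nine, so a second pairs with a seventh (2 + 7 = 9).
And augmented becomes diminished under inversion, so we get a diminished seventh.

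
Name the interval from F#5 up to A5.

F to A spans three letter names (F-G-A), so the interval is some kind of third.
A major third would be 4 semitones, but F#5 to A5 is 3 — one semitone narrower, making it a minor third.

minor third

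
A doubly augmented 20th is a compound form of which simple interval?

doubly augmented 6th

Each octave removed subtracts seven from the number: 20 − 14 = 6.
Quality carries through unchanged, so the simple form is a doubly augmented sixth.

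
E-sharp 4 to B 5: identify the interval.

E to B spans five letter names (E-F-G-A-B), plus an octave, so the interval is some kind of twelfth.
E#4 to B5 spans 18 semitones — one semitone narrower than the perfect twelfth (19) — giving a diminished twelfth.
(Equivalently, a compound diminished fifth: a diminished fifth plus an octave.)

diminished 12th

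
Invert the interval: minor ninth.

major 7th

First reduce the compound minor ninth to its simple form, a minor second.
Interval numbers invert to sum to nine: 2 + 7 = 9, so a second inverts to a seventh.
And minor becomes major under inversion, so we get a major seventh.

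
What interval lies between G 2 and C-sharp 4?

G to C spans four letter names (G-A-B-C), plus an octave — that makes it an eleventh of some quality.
G2 to C#4 spans 18 semitones — one semitone wider than the perfect eleventh (17) — giving an augmented eleventh.
(Equivalently, a compound augmented fourth: an augmented fourth plus an octave.)

augmented eleventh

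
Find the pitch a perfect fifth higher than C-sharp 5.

Counting five letter names up from C lands on G.
Moving 7 semitones up from C#5 (the size of a perfect fifth) reaches G#5.

G-sharp 5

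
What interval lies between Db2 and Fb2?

D to F spans three letter names (D-E-F) — that makes it a third of some quality.
At 3 semitones, Db2→Fb2 falls one short of a major third: minor.

minor 3rd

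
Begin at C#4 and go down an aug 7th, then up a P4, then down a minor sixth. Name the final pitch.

C#4 down an augmented seventh → Db3 (12 semitones).
Db3 up a perfect fourth → Gb3 (5 semitones).
Down a minor sixth from Gb3: Bb2 (8 semitones down).

Bb2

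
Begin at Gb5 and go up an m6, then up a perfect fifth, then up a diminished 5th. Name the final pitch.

Fbb7

Gb5 up a minor sixth → Ebb6 (8 semitones).
Up a perfect fifth from Ebb6: Bbb6 (7 semitones up).
Up a diminished fifth from Bbb6: Fbb7 (6 semitones up).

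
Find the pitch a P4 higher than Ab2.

Db3

Counting four letter names up from A lands on D.
A perfect fourth spans 5 semitones, so from Ab2 the target pitch is Db3.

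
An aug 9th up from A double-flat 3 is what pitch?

Counting two letter names plus an octave up from A lands on B.
An augmented ninth spans 15 semitones, so from Abb3 the target pitch is Bb4.

B flat 4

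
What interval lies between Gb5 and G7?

G to G is the same letter name, plus 2 octaves — that makes it a fifteenth of some quality.
A perfect fifteenth would be 24 semitones; Gb5 to G7 is 25, one semitone wider, so the interval is augmented.
(Equivalently, a compound augmented octave: an augmented octave plus an octave.)

augmented fifteenth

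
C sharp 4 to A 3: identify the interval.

Descending from C#4 to A3 is the same interval as ascending A3 to C#4.
A to C spans three letter names (A-B-C): a third.
Counting semitones, A3→C#4 is 4, which is the major third.

major third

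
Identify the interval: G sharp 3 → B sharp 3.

G to B spans three letter names (G-A-B): a third.
Counting semitones, G#3→B#3 is 4, which is the major third.

major 3rd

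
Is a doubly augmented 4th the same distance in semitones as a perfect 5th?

A doubly augmented fourth = 7 semitones = a perfect fifth; enharmonically equal.

Yes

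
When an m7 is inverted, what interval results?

major 2nd

Inverted interval numbers add to nine, so a seventh pairs with a second (7 + 2 = 9).
Quality inverts too: minor becomes major. That makes the inversion a major second.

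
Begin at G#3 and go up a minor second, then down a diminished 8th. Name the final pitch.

Up a minor second from G#3: A3 (1 semitone up).
A diminished octave down from A3 is A#2.

A#2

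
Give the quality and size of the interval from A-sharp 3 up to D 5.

d11

A to D spans four letter names (A-B-C-D), plus an octave: an eleventh.
The perfect eleventh is 17 semitones; here we have 16, one semitone narrower: diminished.
(Equivalently, a compound diminished fourth: a diminished fourth plus an octave.)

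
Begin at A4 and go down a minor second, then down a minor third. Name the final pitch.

E#4

Down a minor second from A4: G#4 (1 semitone down).
A minor third down from G#4 is E#4.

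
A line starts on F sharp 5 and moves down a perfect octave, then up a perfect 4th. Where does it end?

A perfect octave down from F#5 is F#4.
F#4 up a perfect fourth → B4 (5 semitones).

B 4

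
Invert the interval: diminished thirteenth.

First reduce the compound diminished thirteenth to its simple form, a diminished sixth.
The rule of nine gives the new number: 9 − 6 = 3, so a sixth becomes a third.
Quality inverts too: diminished becomes augmented. That makes the inversion an augmented third.

augmented 3rd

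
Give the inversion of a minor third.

Interval numbers invert to sum to nine: 3 + 6 = 9, so a third inverts to a sixth.
The quality also flips — minor becomes major — giving a major sixth.

major 6th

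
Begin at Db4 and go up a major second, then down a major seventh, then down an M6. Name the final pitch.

Abb2

Up a major second from Db4: Eb4 (2 semitones up).
Down a major seventh from Eb4: Fb3 (11 semitones down).
Down a major sixth from Fb3: Abb2 (9 semitones down).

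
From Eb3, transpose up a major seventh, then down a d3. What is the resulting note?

B#3

A major seventh up from Eb3 is D4.
Down a diminished third from D4: B#3 (2 semitones down).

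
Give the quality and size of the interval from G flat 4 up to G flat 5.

perfect 8th

G to G is the same letter name, plus an octave — that makes it an octave of some quality.
The perfect octave spans 12 semitones, and Gb4 to Gb5 is exactly 12 semitones — so this is a perfect octave.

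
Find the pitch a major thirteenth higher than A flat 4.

F 6

Counting six letter names plus an octave up from A lands on F.
A major thirteenth is 21 semitones; 21 semitones up from Ab4 gives F6.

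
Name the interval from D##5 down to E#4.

Descending from D##5 to E#4 is the same interval as ascending E#4 to D##5.
E to D spans seven letter names (E-F-G-A-B-C-D) — that makes it a seventh of some quality.
Counting semitones, E#4→D##5 is 11, which is the major seventh.

major seventh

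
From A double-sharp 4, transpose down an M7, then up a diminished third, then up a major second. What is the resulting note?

E 4

Down a major seventh from A##4: B#3 (11 semitones down).
B#3 up a diminished third → D4 (2 semitones).
Up a major second from D4: E4 (2 semitones up).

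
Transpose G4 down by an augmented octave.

An octave keeps the letter name G, an octave down from G.
Moving 13 semitones down from G4 (the size of an augmented octave) reaches Gb3.

Gb3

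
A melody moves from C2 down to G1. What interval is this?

Descending from C2 to G1 is the same interval as ascending G1 to C2.
G to C spans four letter names (G-A-B-C): a fourth.
G1 to C2 is 5 semitones, matching the perfect fourth exactly, so the quality is perfect.

P4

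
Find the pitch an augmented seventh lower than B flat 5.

C double-flat 5

Counting seven letter names down from B lands on C.
An augmented seventh spans 12 semitones, so from Bb5 the target pitch is Cbb5.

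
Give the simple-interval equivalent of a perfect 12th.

P5

Each octave removed subtracts seven from the number: 12 − 7 = 5.
That makes a perfect twelfth a compound perfect fifth — an octave plus a perfect fifth.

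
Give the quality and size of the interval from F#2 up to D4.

m13

F to D spans six letter names (F-G-A-B-C-D), plus an octave: a thirteenth.
F#2 to D4 is 20 semitones, a half step short of the major thirteenth (21), so this is minor.
(Equivalently, a compound minor sixth: a minor sixth plus an octave.)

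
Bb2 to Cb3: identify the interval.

B to C spans two letter names (B-C) — that makes it a second of some quality.
Bb2 to Cb3 is 1 semitone, a half step short of the major second (2), so this is minor.

minor second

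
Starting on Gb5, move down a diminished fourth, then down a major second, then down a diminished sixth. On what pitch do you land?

E#4

Gb5 down a diminished fourth → D5 (4 semitones).
D5 down a major second → C5 (2 semitones).
C5 down a diminished sixth → E#4 (7 semitones).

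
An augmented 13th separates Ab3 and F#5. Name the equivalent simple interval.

augmented 6th

Subtracting seven from the interval number removes an octave: 13 − 7 = 6.
That makes an augmented thirteenth a compound augmented sixth — an octave plus an augmented sixth.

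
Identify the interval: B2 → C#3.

B to C spans two letter names (B-C) — that makes it a second of some quality.
Counting semitones, B2→C#3 is 2, which is the major second.

major 2nd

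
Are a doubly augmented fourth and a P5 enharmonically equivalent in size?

Both span 7 semitones: a doubly augmented fourth and a perfect fifth are the same chromatic distance.

Yes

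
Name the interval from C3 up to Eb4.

m10

C to E spans three letter names (C-D-E), plus an octave: a tenth.
At 15 semitones, C3→Eb4 falls one short of a major tenth: minor.
(Equivalently, a compound minor third: a minor third plus an octave.)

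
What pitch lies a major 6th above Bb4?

The sixth takes the letter from B up to G.
A major sixth spans 9 semitones, so from Bb4 the target pitch is G5.

G5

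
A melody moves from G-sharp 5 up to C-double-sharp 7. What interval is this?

G to C spans four letter names (G-A-B-C), plus an octave, so the interval is some kind of eleventh.
G#5 to C##7 spans 18 semitones — one semitone wider than the perfect eleventh (17) — giving an augmented eleventh.
(Equivalently, a compound augmented fourth: an augmented fourth plus an octave.)

A11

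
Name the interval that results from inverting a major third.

Interval numbers invert to sum to nine: 3 + 6 = 9, so a third inverts to a sixth.
Quality inverts too: major becomes minor. That makes the inversion a minor sixth.

m6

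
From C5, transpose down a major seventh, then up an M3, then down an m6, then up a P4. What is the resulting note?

A major seventh down from C5 is Db4.
Up a major third from Db4: F4 (4 semitones up).
A minor sixth down from F4 is A3.
A3 up a perfect fourth → D4 (5 semitones).

D4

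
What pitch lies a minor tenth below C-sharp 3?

A-sharp 1

The tenth's letter: C down three letter names plus an octave → A.
A minor tenth is 15 semitones; 15 semitones down from C#3 gives A#1.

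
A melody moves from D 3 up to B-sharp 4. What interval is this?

D to B spans six letter names (D-E-F-G-A-B), plus an octave — that makes it a thirteenth of some quality.
The major thirteenth is 21 semitones; here we have 22, one semitone wider: augmented.
(Equivalently, a compound augmented sixth: an augmented sixth plus an octave.)

augmented thirteenth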